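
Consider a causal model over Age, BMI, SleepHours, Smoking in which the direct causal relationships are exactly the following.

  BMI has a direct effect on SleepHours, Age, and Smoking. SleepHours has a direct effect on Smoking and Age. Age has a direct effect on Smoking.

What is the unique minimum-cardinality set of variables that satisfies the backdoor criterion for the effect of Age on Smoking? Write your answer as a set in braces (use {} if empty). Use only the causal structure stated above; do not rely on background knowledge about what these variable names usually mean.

Variables eligible for adjustment (non-descendants of Age, excluding Age and Smoking): {BMI, SleepHours}.
Backdoor paths from Age to Smoking:
  P1: Age <- BMI -> SleepHours -> Smoking
  P2: Age <- BMI -> Smoking
  P3: Age <- SleepHours <- BMI -> Smoking
  P4: Age <- SleepHours -> Smoking
The empty set is not sufficient: P1 (Age <- BMI -> SleepHours -> Smoking) has no collider blocking it and no conditioned non-collider, so it is open.
Try {BMI, SleepHours}:
  P1: blocked at fork node BMI ∈ conditioning set.
  P2: blocked at fork node BMI ∈ conditioning set.
  P3: blocked at chain node SleepHours ∈ conditioning set.
  P4: blocked at fork node SleepHours ∈ conditioning set.
{BMI, SleepHours} contains no descendant of Age and blocks every backdoor path.
Every element of {BMI, SleepHours} is needed (dropping BMI leaves P2 open; dropping SleepHours leaves P4 open), so no proper subset is valid.
Among all size-2 subsets of the eligible variables, only {BMI, SleepHours} blocks every backdoor path, so it is the unique smallest valid adjustment set.

{BMI, SleepHours}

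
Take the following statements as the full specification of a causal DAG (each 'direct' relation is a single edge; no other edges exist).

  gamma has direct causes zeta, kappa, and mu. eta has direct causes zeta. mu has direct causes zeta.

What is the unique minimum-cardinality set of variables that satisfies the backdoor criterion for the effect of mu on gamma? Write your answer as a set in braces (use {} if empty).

{zeta}

Variables eligible for adjustment (non-descendants of mu, excluding mu and gamma): {eta, kappa, zeta}.
Backdoor paths from mu to gamma:
  P1: mu <- zeta -> gamma
The empty set is not sufficient: P1 (mu <- zeta -> gamma) has no collider blocking it and no conditioned non-collider, so it is open.
Try {zeta}:
  P1: blocked at fork node zeta ∈ conditioning set.
{zeta} contains no descendant of mu and blocks every backdoor path.
No other singleton works — e.g. {eta} leaves P1 open — so {zeta} is the unique smallest valid adjustment set.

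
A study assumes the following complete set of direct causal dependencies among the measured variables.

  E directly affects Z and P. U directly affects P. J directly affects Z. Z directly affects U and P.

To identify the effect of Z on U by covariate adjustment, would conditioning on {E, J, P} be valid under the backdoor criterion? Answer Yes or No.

Backdoor paths from Z to U (paths whose first edge points into Z):
  P1: Z <- E -> P <- U
Condition 1 (no descendant of Z in the set): FAILS — P is a descendant of Z.
Condition 2 (every backdoor path blocked by {E, J, P}):
  P1: blocked at fork node E ∈ conditioning set.
{E, J, P} does not satisfy the backdoor criterion.

No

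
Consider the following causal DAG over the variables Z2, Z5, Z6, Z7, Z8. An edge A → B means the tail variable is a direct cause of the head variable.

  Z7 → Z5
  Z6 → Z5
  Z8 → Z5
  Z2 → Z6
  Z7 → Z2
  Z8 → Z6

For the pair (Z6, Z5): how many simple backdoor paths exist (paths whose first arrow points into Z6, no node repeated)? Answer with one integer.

2

A backdoor path from Z6 to Z5 is any simple undirected path whose first edge points into Z6 (i.e. leaves Z6 via a parent).
Parents of Z6: {Z2, Z8}.
Enumerating:
  P1: Z6 <- Z8 -> Z5
  P2: Z6 <- Z2 <- Z7 -> Z5
That exhausts the simple backdoor paths. Count: 2.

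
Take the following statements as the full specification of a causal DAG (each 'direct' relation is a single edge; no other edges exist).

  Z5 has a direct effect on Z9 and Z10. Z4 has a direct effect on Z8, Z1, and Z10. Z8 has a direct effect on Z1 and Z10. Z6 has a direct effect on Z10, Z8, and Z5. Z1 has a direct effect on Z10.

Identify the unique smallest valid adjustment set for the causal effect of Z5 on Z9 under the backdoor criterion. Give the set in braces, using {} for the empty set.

Variables eligible for adjustment (non-descendants of Z5, excluding Z5 and Z9): {Z1, Z4, Z6, Z8}.
Backdoor paths from Z5 to Z9:
  (none)
With no backdoor paths the empty set already satisfies the criterion, and it is trivially minimal.

{}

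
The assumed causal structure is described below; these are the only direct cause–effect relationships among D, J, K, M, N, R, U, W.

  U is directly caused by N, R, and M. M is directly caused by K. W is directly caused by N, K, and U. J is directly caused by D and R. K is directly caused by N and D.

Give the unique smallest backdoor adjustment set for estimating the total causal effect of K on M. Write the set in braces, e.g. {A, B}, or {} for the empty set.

Variables eligible for adjustment (non-descendants of K, excluding K and M): {D, J, N, R}.
Backdoor paths from K to M:
  P1: K <- N -> U <- M
  P2: K <- N -> W <- U <- M
  P3: K <- D -> J <- R -> U <- M
Each backdoor path contains an unconditioned collider, so every path is already blocked with the empty conditioning set:
  P1: blocked at collider U (neither it nor any descendant is in the conditioning set).
  P2: blocked at collider W (neither it nor any descendant is in the conditioning set).
  P3: blocked at collider J (neither it nor any descendant is in the conditioning set).
The empty set is therefore the unique smallest valid set.

{}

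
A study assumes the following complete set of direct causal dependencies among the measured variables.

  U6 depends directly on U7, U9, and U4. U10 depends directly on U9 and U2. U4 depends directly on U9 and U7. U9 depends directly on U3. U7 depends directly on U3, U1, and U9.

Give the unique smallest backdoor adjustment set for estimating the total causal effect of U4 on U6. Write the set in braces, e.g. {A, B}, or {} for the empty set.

{U7, U9}

Variables eligible for adjustment (non-descendants of U4, excluding U4 and U6): {U1, U10, U2, U3, U7, U9}.
Backdoor paths from U4 to U6:
  P1: U4 <- U9 <- U3 -> U7 -> U6
  P2: U4 <- U9 -> U7 -> U6
  P3: U4 <- U9 -> U6
  P4: U4 <- U7 <- U3 -> U9 -> U6
  P5: U4 <- U7 <- U9 -> U6
  P6: U4 <- U7 -> U6
The empty set is not sufficient: P1 (U4 <- U9 <- U3 -> U7 -> U6) has no collider blocking it and no conditioned non-collider, so it is open.
Try {U7, U9}:
  P1: blocked at chain node U9 ∈ conditioning set.
  P2: blocked at fork node U9 ∈ conditioning set.
  P3: blocked at fork node U9 ∈ conditioning set.
  P4: blocked at chain node U7 ∈ conditioning set.
  P5: blocked at chain node U7 ∈ conditioning set.
  P6: blocked at fork node U7 ∈ conditioning set.
{U7, U9} contains no descendant of U4 and blocks every backdoor path.
Every element of {U7, U9} is needed (dropping U7 leaves P6 open; dropping U9 leaves P3 open), so no proper subset is valid.
Among all size-2 subsets of the eligible variables, only {U7, U9} blocks every backdoor path, so it is the unique smallest valid adjustment set.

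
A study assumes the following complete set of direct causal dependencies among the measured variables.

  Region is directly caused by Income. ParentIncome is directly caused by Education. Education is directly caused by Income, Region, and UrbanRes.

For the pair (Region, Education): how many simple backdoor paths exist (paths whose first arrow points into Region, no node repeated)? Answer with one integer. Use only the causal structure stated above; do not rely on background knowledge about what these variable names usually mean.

1

A backdoor path from Region to Education is any simple undirected path whose first edge points into Region (i.e. leaves Region via a parent).
Parents of Region: {Income}.
Enumerating:
  P1: Region <- Income -> Education
That exhausts the simple backdoor paths. Count: 1.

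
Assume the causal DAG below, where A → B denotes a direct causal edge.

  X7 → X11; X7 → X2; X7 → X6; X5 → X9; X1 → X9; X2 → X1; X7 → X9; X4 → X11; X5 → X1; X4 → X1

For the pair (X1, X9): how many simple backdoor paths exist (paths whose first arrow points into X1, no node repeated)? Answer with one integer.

A backdoor path from X1 to X9 is any simple undirected path whose first edge points into X1 (i.e. leaves X1 via a parent).
Parents of X1: {X2, X4, X5}.
Enumerating:
  P1: X1 <- X5 -> X9
  P2: X1 <- X4 -> X11 <- X7 -> X9
  P3: X1 <- X2 <- X7 -> X9
That exhausts the simple backdoor paths. Count: 3.

3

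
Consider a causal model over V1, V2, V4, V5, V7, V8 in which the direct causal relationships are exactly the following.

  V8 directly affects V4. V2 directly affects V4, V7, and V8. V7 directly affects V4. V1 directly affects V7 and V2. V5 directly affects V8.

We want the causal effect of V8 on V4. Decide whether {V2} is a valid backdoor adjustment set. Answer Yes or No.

Backdoor paths from V8 to V4 (paths whose first edge points into V8):
  P1: V8 <- V2 <- V1 -> V7 -> V4
  P2: V8 <- V2 -> V7 -> V4
  P3: V8 <- V2 -> V4
Condition 1 (no descendant of V8 in the set): holds — descendants of V8 are {V4}; none are in {V2}.
Condition 2 (every backdoor path blocked by {V2}):
  P1: blocked at chain node V2 ∈ conditioning set.
  P2: blocked at fork node V2 ∈ conditioning set.
  P3: blocked at fork node V2 ∈ conditioning set.
{V2} satisfies the backdoor criterion.

Yes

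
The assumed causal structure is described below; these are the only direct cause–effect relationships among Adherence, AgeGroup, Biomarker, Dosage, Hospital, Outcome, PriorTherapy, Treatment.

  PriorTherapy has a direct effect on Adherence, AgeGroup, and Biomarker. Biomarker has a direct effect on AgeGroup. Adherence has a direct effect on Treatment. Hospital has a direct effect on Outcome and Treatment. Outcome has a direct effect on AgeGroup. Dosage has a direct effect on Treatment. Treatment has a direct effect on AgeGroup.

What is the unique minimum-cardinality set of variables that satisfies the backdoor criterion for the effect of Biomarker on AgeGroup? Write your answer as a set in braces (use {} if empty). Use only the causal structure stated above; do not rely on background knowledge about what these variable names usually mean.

Variables eligible for adjustment (non-descendants of Biomarker, excluding Biomarker and AgeGroup): {Adherence, Dosage, Hospital, Outcome, PriorTherapy, Treatment}.
Backdoor paths from Biomarker to AgeGroup:
  P1: Biomarker <- PriorTherapy -> Adherence -> Treatment <- Hospital -> Outcome -> AgeGroup
  P2: Biomarker <- PriorTherapy -> Adherence -> Treatment -> AgeGroup
  P3: Biomarker <- PriorTherapy -> AgeGroup
The empty set is not sufficient: P2 (Biomarker <- PriorTherapy -> Adherence -> Treatment -> AgeGroup) has no collider blocking it and no conditioned non-collider, so it is open.
Try {PriorTherapy}:
  P1: blocked at fork node PriorTherapy ∈ conditioning set.
  P2: blocked at fork node PriorTherapy ∈ conditioning set.
  P3: blocked at fork node PriorTherapy ∈ conditioning set.
{PriorTherapy} contains no descendant of Biomarker and blocks every backdoor path.
No other singleton works — e.g. {Hospital} leaves P2 open — so {PriorTherapy} is the unique smallest valid adjustment set.

{PriorTherapy}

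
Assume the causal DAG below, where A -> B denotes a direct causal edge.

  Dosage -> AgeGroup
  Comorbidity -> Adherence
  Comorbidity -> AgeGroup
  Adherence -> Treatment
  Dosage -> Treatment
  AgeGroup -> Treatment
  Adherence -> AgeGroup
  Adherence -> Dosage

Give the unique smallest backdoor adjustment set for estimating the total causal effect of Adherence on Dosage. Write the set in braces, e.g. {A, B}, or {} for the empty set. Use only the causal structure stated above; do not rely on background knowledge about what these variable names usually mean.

{}

Variables eligible for adjustment (non-descendants of Adherence, excluding Adherence and Dosage): {Comorbidity}.
Backdoor paths from Adherence to Dosage:
  P1: Adherence <- Comorbidity -> AgeGroup <- Dosage
  P2: Adherence <- Comorbidity -> AgeGroup -> Treatment <- Dosage
Each backdoor path contains an unconditioned collider, so every path is already blocked with the empty conditioning set:
  P1: blocked at collider AgeGroup (neither it nor any descendant is in the conditioning set).
  P2: blocked at collider Treatment (neither it nor any descendant is in the conditioning set).
The empty set is therefore the unique smallest valid set.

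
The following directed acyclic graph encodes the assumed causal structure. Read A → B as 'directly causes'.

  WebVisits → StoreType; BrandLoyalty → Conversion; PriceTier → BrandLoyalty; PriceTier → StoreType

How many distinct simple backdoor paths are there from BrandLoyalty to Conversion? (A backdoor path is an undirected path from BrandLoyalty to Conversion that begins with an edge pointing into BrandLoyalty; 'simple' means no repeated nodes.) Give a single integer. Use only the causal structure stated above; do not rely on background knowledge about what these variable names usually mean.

A backdoor path from BrandLoyalty to Conversion is any simple undirected path whose first edge points into BrandLoyalty (i.e. leaves BrandLoyalty via a parent).
Parents of BrandLoyalty: {PriceTier}.
No simple path from any parent of BrandLoyalty reaches Conversion without revisiting BrandLoyalty, so there are no backdoor paths.

0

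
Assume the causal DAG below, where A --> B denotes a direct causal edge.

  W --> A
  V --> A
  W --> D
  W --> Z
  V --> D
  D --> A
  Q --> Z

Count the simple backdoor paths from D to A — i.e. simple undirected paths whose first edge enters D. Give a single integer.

A backdoor path from D to A is any simple undirected path whose first edge points into D (i.e. leaves D via a parent).
Parents of D: {V, W}.
Enumerating:
  P1: D <- W -> A
  P2: D <- V -> A
That exhausts the simple backdoor paths. Count: 2.

2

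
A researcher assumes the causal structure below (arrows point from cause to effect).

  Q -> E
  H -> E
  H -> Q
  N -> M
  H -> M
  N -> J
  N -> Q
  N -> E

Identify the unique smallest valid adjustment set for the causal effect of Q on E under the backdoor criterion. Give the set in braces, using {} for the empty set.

{H, N}

Variables eligible for adjustment (non-descendants of Q, excluding Q and E): {H, J, M, N}.
Backdoor paths from Q to E:
  P1: Q <- H -> M <- N -> E
  P2: Q <- H -> E
  P3: Q <- N -> M <- H -> E
  P4: Q <- N -> E
The empty set is not sufficient: P2 (Q <- H -> E) has no collider blocking it and no conditioned non-collider, so it is open.
Try {H, N}:
  P1: blocked at fork node H ∈ conditioning set.
  P2: blocked at fork node H ∈ conditioning set.
  P3: blocked at fork node N ∈ conditioning set.
  P4: blocked at fork node N ∈ conditioning set.
{H, N} contains no descendant of Q and blocks every backdoor path.
Every element of {H, N} is needed (dropping H leaves P2 open; dropping N leaves P4 open), so no proper subset is valid.
Among all size-2 subsets of the eligible variables, only {H, N} blocks every backdoor path, so it is the unique smallest valid adjustment set.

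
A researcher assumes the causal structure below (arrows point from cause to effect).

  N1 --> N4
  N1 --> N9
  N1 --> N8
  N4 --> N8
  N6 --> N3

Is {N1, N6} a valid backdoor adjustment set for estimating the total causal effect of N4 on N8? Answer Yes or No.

Backdoor paths from N4 to N8 (paths whose first edge points into N4):
  P1: N4 <- N1 -> N8
Condition 1 (no descendant of N4 in the set): holds — descendants of N4 are {N8}; none are in {N1, N6}.
Condition 2 (every backdoor path blocked by {N1, N6}):
  P1: blocked at fork node N1 ∈ conditioning set.
{N1, N6} satisfies the backdoor criterion.

Yes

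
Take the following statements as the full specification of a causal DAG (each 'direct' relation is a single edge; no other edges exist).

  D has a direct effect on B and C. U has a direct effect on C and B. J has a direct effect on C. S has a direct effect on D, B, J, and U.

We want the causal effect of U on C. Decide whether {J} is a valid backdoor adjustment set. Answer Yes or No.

Backdoor paths from U to C (paths whose first edge points into U):
  P1: U <- S -> J -> C
  P2: U <- S -> D -> C
  P3: U <- S -> B <- D -> C
Condition 1 (no descendant of U in the set): holds — descendants of U are {B, C}; none are in {J}.
Condition 2 (every backdoor path blocked by {J}):
  P1: blocked at chain node J ∈ conditioning set.
  P2: open — no interior node is in the conditioning set.
  P3: blocked at collider B (neither it nor any descendant is in the conditioning set).
{J} does not satisfy the backdoor criterion.

No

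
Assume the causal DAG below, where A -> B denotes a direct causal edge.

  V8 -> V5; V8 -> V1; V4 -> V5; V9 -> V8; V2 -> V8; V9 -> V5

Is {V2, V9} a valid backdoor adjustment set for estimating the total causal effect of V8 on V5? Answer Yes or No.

Backdoor paths from V8 to V5 (paths whose first edge points into V8):
  P1: V8 <- V9 -> V5
Condition 1 (no descendant of V8 in the set): holds — descendants of V8 are {V1, V5}; none are in {V2, V9}.
Condition 2 (every backdoor path blocked by {V2, V9}):
  P1: blocked at fork node V9 ∈ conditioning set.
{V2, V9} satisfies the backdoor criterion.

Yes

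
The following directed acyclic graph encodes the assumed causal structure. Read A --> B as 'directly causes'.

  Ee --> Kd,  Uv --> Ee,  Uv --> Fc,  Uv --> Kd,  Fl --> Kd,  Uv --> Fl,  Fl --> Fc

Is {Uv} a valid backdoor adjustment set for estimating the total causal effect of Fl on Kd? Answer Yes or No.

Yes

Backdoor paths from Fl to Kd (paths whose first edge points into Fl):
  P1: Fl <- Uv -> Ee -> Kd
  P2: Fl <- Uv -> Kd
Condition 1 (no descendant of Fl in the set): holds — descendants of Fl are {Fc, Kd}; none are in {Uv}.
Condition 2 (every backdoor path blocked by {Uv}):
  P1: blocked at fork node Uv ∈ conditioning set.
  P2: blocked at fork node Uv ∈ conditioning set.
{Uv} satisfies the backdoor criterion.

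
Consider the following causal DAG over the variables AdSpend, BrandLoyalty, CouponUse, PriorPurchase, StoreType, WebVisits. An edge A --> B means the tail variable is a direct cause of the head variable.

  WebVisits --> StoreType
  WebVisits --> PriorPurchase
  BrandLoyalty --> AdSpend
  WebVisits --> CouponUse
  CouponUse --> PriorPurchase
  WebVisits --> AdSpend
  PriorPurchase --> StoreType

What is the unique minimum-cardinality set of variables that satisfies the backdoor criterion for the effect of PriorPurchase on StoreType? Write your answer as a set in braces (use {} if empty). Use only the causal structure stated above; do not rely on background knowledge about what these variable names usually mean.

Variables eligible for adjustment (non-descendants of PriorPurchase, excluding PriorPurchase and StoreType): {AdSpend, BrandLoyalty, CouponUse, WebVisits}.
Backdoor paths from PriorPurchase to StoreType:
  P1: PriorPurchase <- WebVisits -> StoreType
  P2: PriorPurchase <- CouponUse <- WebVisits -> StoreType
The empty set is not sufficient: P1 (PriorPurchase <- WebVisits -> StoreType) has no collider blocking it and no conditioned non-collider, so it is open.
Try {WebVisits}:
  P1: blocked at fork node WebVisits ∈ conditioning set.
  P2: blocked at fork node WebVisits ∈ conditioning set.
{WebVisits} contains no descendant of PriorPurchase and blocks every backdoor path.
No other singleton works — e.g. {BrandLoyalty} leaves P1 open — so {WebVisits} is the unique smallest valid adjustment set.

{WebVisits}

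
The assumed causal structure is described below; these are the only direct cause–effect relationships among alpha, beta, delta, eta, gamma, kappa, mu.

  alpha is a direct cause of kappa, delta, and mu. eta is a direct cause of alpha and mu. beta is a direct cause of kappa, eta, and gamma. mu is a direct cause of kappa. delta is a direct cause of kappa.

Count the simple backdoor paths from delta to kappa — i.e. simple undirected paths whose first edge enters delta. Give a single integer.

5

A backdoor path from delta to kappa is any simple undirected path whose first edge points into delta (i.e. leaves delta via a parent).
Parents of delta: {alpha}.
Enumerating:
  P1: delta <- alpha <- eta <- beta -> kappa
  P2: delta <- alpha <- eta -> mu -> kappa
  P3: delta <- alpha -> mu <- eta <- beta -> kappa
  P4: delta <- alpha -> mu -> kappa
  P5: delta <- alpha -> kappa
That exhausts the simple backdoor paths. Count: 5.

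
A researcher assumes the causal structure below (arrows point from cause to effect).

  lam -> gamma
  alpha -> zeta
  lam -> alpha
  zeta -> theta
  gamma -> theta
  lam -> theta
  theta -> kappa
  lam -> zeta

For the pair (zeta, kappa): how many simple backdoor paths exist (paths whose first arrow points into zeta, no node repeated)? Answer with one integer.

4

A backdoor path from zeta to kappa is any simple undirected path whose first edge points into zeta (i.e. leaves zeta via a parent).
Parents of zeta: {alpha, lam}.
Enumerating:
  P1: zeta <- lam -> gamma -> theta -> kappa
  P2: zeta <- lam -> theta -> kappa
  P3: zeta <- alpha <- lam -> gamma -> theta -> kappa
  P4: zeta <- alpha <- lam -> theta -> kappa
That exhausts the simple backdoor paths. Count: 4.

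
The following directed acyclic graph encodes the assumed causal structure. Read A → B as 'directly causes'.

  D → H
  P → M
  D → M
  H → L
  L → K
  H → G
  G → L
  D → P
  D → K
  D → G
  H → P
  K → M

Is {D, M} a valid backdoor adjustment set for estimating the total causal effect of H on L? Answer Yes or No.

Backdoor paths from H to L (paths whose first edge points into H):
  P1: H <- D -> P -> M <- K <- L
  P2: H <- D -> G -> L
  P3: H <- D -> K <- L
  P4: H <- D -> M <- K <- L
Condition 1 (no descendant of H in the set): FAILS — M is a descendant of H.
Condition 2 (every backdoor path blocked by {D, M}):
  P1: blocked at fork node D ∈ conditioning set.
  P2: blocked at fork node D ∈ conditioning set.
  P3: blocked at fork node D ∈ conditioning set.
  P4: blocked at fork node D ∈ conditioning set.
{D, M} does not satisfy the backdoor criterion.

No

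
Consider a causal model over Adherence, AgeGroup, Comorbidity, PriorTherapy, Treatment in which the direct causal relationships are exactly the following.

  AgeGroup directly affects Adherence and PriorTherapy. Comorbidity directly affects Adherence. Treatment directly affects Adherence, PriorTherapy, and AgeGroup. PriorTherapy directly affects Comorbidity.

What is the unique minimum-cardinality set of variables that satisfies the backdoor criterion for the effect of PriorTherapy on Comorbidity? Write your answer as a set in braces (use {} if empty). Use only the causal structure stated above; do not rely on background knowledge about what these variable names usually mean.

{}

Variables eligible for adjustment (non-descendants of PriorTherapy, excluding PriorTherapy and Comorbidity): {AgeGroup, Treatment}.
Backdoor paths from PriorTherapy to Comorbidity:
  P1: PriorTherapy <- Treatment -> AgeGroup -> Adherence <- Comorbidity
  P2: PriorTherapy <- Treatment -> Adherence <- Comorbidity
  P3: PriorTherapy <- AgeGroup <- Treatment -> Adherence <- Comorbidity
  P4: PriorTherapy <- AgeGroup -> Adherence <- Comorbidity
Each backdoor path contains an unconditioned collider, so every path is already blocked with the empty conditioning set:
  P1: blocked at collider Adherence (neither it nor any descendant is in the conditioning set).
  P2: blocked at collider Adherence (neither it nor any descendant is in the conditioning set).
  P3: blocked at collider Adherence (neither it nor any descendant is in the conditioning set).
  P4: blocked at collider Adherence (neither it nor any descendant is in the conditioning set).
The empty set is therefore the unique smallest valid set.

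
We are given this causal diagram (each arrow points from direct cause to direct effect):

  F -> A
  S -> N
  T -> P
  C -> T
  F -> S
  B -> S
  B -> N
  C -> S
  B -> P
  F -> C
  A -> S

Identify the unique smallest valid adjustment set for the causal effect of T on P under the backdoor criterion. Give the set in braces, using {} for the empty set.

Variables eligible for adjustment (non-descendants of T, excluding T and P): {A, B, C, F, N, S}.
Backdoor paths from T to P:
  P1: T <- C <- F -> A -> S <- B -> P
  P2: T <- C <- F -> A -> S -> N <- B -> P
  P3: T <- C <- F -> S <- B -> P
  P4: T <- C <- F -> S -> N <- B -> P
  P5: T <- C -> S <- B -> P
  P6: T <- C -> S -> N <- B -> P
Each backdoor path contains an unconditioned collider, so every path is already blocked with the empty conditioning set:
  P1: blocked at collider S (neither it nor any descendant is in the conditioning set).
  P2: blocked at collider N (neither it nor any descendant is in the conditioning set).
  P3: blocked at collider S (neither it nor any descendant is in the conditioning set).
  P4: blocked at collider N (neither it nor any descendant is in the conditioning set).
  P5: blocked at collider S (neither it nor any descendant is in the conditioning set).
  P6: blocked at collider N (neither it nor any descendant is in the conditioning set).
The empty set is therefore the unique smallest valid set.

{}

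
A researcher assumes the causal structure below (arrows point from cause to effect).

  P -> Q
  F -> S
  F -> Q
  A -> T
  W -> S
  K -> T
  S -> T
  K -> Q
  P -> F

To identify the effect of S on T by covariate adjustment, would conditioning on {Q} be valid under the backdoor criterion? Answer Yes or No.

Backdoor paths from S to T (paths whose first edge points into S):
  P1: S <- F <- P -> Q <- K -> T
  P2: S <- F -> Q <- K -> T
Condition 1 (no descendant of S in the set): holds — descendants of S are {T}; none are in {Q}.
Condition 2 (every backdoor path blocked by {Q}):
  P1: open — collider(s) Q are conditioned on (or have a conditioned descendant) and no non-collider on the path is in the set.
  P2: open — collider(s) Q are conditioned on (or have a conditioned descendant) and no non-collider on the path is in the set.
{Q} does not satisfy the backdoor criterion.

No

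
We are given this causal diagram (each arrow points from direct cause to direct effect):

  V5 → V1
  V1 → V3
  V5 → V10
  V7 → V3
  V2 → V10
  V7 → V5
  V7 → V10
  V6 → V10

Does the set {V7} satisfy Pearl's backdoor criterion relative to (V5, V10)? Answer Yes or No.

Backdoor paths from V5 to V10 (paths whose first edge points into V5):
  P1: V5 <- V7 -> V10
Condition 1 (no descendant of V5 in the set): holds — descendants of V5 are {V1, V10, V3}; none are in {V7}.
Condition 2 (every backdoor path blocked by {V7}):
  P1: blocked at fork node V7 ∈ conditioning set.
{V7} satisfies the backdoor criterion.

Yes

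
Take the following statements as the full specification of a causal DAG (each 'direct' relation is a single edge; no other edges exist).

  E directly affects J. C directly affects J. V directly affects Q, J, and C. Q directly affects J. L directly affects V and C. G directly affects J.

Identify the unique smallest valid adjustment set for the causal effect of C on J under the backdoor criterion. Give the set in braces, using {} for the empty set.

{V}

Variables eligible for adjustment (non-descendants of C, excluding C and J): {E, G, L, Q, V}.
Backdoor paths from C to J:
  P1: C <- L -> V -> Q -> J
  P2: C <- L -> V -> J
  P3: C <- V -> Q -> J
  P4: C <- V -> J
The empty set is not sufficient: P1 (C <- L -> V -> Q -> J) has no collider blocking it and no conditioned non-collider, so it is open.
Try {V}:
  P1: blocked at chain node V ∈ conditioning set.
  P2: blocked at chain node V ∈ conditioning set.
  P3: blocked at fork node V ∈ conditioning set.
  P4: blocked at fork node V ∈ conditioning set.
{V} contains no descendant of C and blocks every backdoor path.
No other singleton works — e.g. {L} leaves P3 open — so {V} is the unique smallest valid adjustment set.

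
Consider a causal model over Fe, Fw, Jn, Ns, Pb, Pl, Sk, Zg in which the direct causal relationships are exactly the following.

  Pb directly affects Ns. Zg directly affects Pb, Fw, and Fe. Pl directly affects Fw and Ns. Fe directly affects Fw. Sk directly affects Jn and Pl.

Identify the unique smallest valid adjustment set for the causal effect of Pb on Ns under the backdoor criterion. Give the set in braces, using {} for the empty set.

Variables eligible for adjustment (non-descendants of Pb, excluding Pb and Ns): {Fe, Fw, Jn, Pl, Sk, Zg}.
Backdoor paths from Pb to Ns:
  P1: Pb <- Zg -> Fe -> Fw <- Pl -> Ns
  P2: Pb <- Zg -> Fw <- Pl -> Ns
Each backdoor path contains an unconditioned collider, so every path is already blocked with the empty conditioning set:
  P1: blocked at collider Fw (neither it nor any descendant is in the conditioning set).
  P2: blocked at collider Fw (neither it nor any descendant is in the conditioning set).
The empty set is therefore the unique smallest valid set.

{}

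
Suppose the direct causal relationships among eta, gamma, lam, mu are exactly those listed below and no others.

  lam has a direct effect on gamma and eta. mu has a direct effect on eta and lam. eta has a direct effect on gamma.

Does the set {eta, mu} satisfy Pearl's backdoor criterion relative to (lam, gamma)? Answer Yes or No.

No

Backdoor paths from lam to gamma (paths whose first edge points into lam):
  P1: lam <- mu -> eta -> gamma
Condition 1 (no descendant of lam in the set): FAILS — eta is a descendant of lam.
Condition 2 (every backdoor path blocked by {eta, mu}):
  P1: blocked at fork node mu ∈ conditioning set.
{eta, mu} does not satisfy the backdoor criterion.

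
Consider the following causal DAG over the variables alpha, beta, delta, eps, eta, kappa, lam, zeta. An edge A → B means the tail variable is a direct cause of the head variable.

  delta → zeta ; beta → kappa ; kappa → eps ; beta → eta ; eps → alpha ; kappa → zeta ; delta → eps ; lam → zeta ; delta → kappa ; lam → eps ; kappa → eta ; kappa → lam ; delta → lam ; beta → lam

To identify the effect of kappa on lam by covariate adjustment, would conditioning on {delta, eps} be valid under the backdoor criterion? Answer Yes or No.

Backdoor paths from kappa to lam (paths whose first edge points into kappa):
  P1: kappa <- beta -> lam
  P2: kappa <- delta -> lam
  P3: kappa <- delta -> zeta <- lam
  P4: kappa <- delta -> eps <- lam
Condition 1 (no descendant of kappa in the set): FAILS — eps is a descendant of kappa.
Condition 2 (every backdoor path blocked by {delta, eps}):
  P1: open — no interior node is in the conditioning set.
  P2: blocked at fork node delta ∈ conditioning set.
  P3: blocked at fork node delta ∈ conditioning set.
  P4: blocked at fork node delta ∈ conditioning set.
{delta, eps} does not satisfy the backdoor criterion.

No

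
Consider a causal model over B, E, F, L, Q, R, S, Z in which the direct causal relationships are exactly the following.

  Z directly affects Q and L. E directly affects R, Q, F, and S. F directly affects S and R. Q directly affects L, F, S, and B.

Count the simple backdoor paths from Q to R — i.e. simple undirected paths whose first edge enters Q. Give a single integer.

A backdoor path from Q to R is any simple undirected path whose first edge points into Q (i.e. leaves Q via a parent).
Parents of Q: {E, Z}.
Enumerating:
  P1: Q <- E -> F -> R
  P2: Q <- E -> R
  P3: Q <- E -> S <- F -> R
That exhausts the simple backdoor paths. Count: 3.

3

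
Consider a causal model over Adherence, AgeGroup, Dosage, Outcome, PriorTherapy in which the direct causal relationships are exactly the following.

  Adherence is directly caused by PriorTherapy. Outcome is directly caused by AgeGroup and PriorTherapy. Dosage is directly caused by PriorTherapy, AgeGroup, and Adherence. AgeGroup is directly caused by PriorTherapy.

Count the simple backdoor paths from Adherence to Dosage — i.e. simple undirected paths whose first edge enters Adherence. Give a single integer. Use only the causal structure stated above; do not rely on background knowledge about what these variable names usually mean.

3

A backdoor path from Adherence to Dosage is any simple undirected path whose first edge points into Adherence (i.e. leaves Adherence via a parent).
Parents of Adherence: {PriorTherapy}.
Enumerating:
  P1: Adherence <- PriorTherapy -> AgeGroup -> Dosage
  P2: Adherence <- PriorTherapy -> Dosage
  P3: Adherence <- PriorTherapy -> Outcome <- AgeGroup -> Dosage
That exhausts the simple backdoor paths. Count: 3.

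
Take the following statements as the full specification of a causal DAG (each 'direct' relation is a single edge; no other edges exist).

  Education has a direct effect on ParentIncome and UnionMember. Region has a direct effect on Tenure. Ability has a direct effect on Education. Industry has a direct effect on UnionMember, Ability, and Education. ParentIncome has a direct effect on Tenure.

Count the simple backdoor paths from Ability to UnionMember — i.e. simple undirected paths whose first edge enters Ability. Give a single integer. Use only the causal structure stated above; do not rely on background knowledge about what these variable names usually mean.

A backdoor path from Ability to UnionMember is any simple undirected path whose first edge points into Ability (i.e. leaves Ability via a parent).
Parents of Ability: {Industry}.
Enumerating:
  P1: Ability <- Industry -> Education -> UnionMember
  P2: Ability <- Industry -> UnionMember
That exhausts the simple backdoor paths. Count: 2.

2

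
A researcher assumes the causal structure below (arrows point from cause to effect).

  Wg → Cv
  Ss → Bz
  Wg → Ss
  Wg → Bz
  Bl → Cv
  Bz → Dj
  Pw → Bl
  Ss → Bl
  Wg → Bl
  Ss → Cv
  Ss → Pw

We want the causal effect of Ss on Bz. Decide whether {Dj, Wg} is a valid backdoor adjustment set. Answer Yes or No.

No

Backdoor paths from Ss to Bz (paths whose first edge points into Ss):
  P1: Ss <- Wg -> Bz
Condition 1 (no descendant of Ss in the set): FAILS — Dj is a descendant of Ss.
Condition 2 (every backdoor path blocked by {Dj, Wg}):
  P1: blocked at fork node Wg ∈ conditioning set.
{Dj, Wg} does not satisfy the backdoor criterion.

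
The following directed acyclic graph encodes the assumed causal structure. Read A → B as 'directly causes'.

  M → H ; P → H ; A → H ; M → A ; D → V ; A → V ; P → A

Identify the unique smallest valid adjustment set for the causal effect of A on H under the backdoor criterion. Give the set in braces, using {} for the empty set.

{M, P}

Variables eligible for adjustment (non-descendants of A, excluding A and H): {D, M, P}.
Backdoor paths from A to H:
  P1: A <- M -> H
  P2: A <- P -> H
The empty set is not sufficient: P1 (A <- M -> H) has no collider blocking it and no conditioned non-collider, so it is open.
Try {M, P}:
  P1: blocked at fork node M ∈ conditioning set.
  P2: blocked at fork node P ∈ conditioning set.
{M, P} contains no descendant of A and blocks every backdoor path.
Every element of {M, P} is needed (dropping M leaves P1 open; dropping P leaves P2 open), so no proper subset is valid.
Among all size-2 subsets of the eligible variables, only {M, P} blocks every backdoor path, so it is the unique smallest valid adjustment set.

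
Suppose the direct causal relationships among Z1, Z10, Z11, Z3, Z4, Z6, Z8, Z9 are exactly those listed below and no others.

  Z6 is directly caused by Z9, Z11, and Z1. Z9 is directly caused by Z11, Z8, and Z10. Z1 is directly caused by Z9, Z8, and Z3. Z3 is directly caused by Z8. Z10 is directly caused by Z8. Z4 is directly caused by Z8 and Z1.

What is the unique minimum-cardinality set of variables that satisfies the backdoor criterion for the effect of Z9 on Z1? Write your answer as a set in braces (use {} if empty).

{Z8}

Variables eligible for adjustment (non-descendants of Z9, excluding Z9 and Z1): {Z10, Z11, Z3, Z8}.
Backdoor paths from Z9 to Z1:
  P1: Z9 <- Z8 -> Z3 -> Z1
  P2: Z9 <- Z8 -> Z1
  P3: Z9 <- Z8 -> Z4 <- Z1
  P4: Z9 <- Z10 <- Z8 -> Z3 -> Z1
  P5: Z9 <- Z10 <- Z8 -> Z1
  P6: Z9 <- Z10 <- Z8 -> Z4 <- Z1
  P7: Z9 <- Z11 -> Z6 <- Z1
The empty set is not sufficient: P1 (Z9 <- Z8 -> Z3 -> Z1) has no collider blocking it and no conditioned non-collider, so it is open.
Try {Z8}:
  P1: blocked at fork node Z8 ∈ conditioning set.
  P2: blocked at fork node Z8 ∈ conditioning set.
  P3: blocked at fork node Z8 ∈ conditioning set.
  P4: blocked at fork node Z8 ∈ conditioning set.
  P5: blocked at fork node Z8 ∈ conditioning set.
  P6: blocked at fork node Z8 ∈ conditioning set.
  P7: blocked at collider Z6 (neither it nor any descendant is in the conditioning set).
{Z8} contains no descendant of Z9 and blocks every backdoor path.
No other singleton works — e.g. {Z10} leaves P1 open — so {Z8} is the unique smallest valid adjustment set.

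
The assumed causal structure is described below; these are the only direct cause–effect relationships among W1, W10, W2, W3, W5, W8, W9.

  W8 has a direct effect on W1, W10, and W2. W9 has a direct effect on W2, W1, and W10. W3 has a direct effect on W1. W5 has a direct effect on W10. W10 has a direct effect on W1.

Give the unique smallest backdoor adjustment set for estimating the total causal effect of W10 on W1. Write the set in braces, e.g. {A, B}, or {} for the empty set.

Variables eligible for adjustment (non-descendants of W10, excluding W10 and W1): {W2, W3, W5, W8, W9}.
Backdoor paths from W10 to W1:
  P1: W10 <- W8 -> W2 <- W9 -> W1
  P2: W10 <- W8 -> W1
  P3: W10 <- W9 -> W2 <- W8 -> W1
  P4: W10 <- W9 -> W1
The empty set is not sufficient: P2 (W10 <- W8 -> W1) has no collider blocking it and no conditioned non-collider, so it is open.
Try {W8, W9}:
  P1: blocked at fork node W8 ∈ conditioning set.
  P2: blocked at fork node W8 ∈ conditioning set.
  P3: blocked at fork node W9 ∈ conditioning set.
  P4: blocked at fork node W9 ∈ conditioning set.
{W8, W9} contains no descendant of W10 and blocks every backdoor path.
Every element of {W8, W9} is needed (dropping W8 leaves P2 open; dropping W9 leaves P4 open), so no proper subset is valid.
Among all size-2 subsets of the eligible variables, only {W8, W9} blocks every backdoor path, so it is the unique smallest valid adjustment set.

{W8, W9}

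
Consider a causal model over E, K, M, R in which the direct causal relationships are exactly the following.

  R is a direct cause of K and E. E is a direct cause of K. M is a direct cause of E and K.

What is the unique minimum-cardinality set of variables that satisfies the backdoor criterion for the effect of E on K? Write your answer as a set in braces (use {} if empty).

Variables eligible for adjustment (non-descendants of E, excluding E and K): {M, R}.
Backdoor paths from E to K:
  P1: E <- M -> K
  P2: E <- R -> K
The empty set is not sufficient: P1 (E <- M -> K) has no collider blocking it and no conditioned non-collider, so it is open.
Try {M, R}:
  P1: blocked at fork node M ∈ conditioning set.
  P2: blocked at fork node R ∈ conditioning set.
{M, R} contains no descendant of E and blocks every backdoor path.
Every element of {M, R} is needed (dropping M leaves P1 open; dropping R leaves P2 open), so no proper subset is valid.
Among all size-2 subsets of the eligible variables, only {M, R} blocks every backdoor path, so it is the unique smallest valid adjustment set.

{M, R}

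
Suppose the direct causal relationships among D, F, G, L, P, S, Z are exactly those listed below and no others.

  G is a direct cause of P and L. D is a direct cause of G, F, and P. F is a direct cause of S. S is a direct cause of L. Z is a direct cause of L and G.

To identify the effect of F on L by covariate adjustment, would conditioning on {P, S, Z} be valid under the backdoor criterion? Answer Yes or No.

No

Backdoor paths from F to L (paths whose first edge points into F):
  P1: F <- D -> G <- Z -> L
  P2: F <- D -> G -> L
  P3: F <- D -> P <- G <- Z -> L
  P4: F <- D -> P <- G -> L
Condition 1 (no descendant of F in the set): FAILS — S is a descendant of F.
Condition 2 (every backdoor path blocked by {P, S, Z}):
  P1: blocked at fork node Z ∈ conditioning set.
  P2: open — no interior node is in the conditioning set.
  P3: blocked at fork node Z ∈ conditioning set.
  P4: open — collider(s) P are conditioned on (or have a conditioned descendant) and no non-collider on the path is in the set.
{P, S, Z} does not satisfy the backdoor criterion.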